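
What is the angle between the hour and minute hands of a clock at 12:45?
Hour hand position: 0 x 30 + 45 x 0.5 = 22.5 degrees
Minute hand position: 45 x 6 = 270 degrees
Difference: |22.5 - 270| = 247.5 degrees
Since 247.5 > 180, the smaller angle is 360 - 247.5 = 112.5 degrees

Final answer: 112.5 degrees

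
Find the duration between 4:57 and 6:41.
From 4:57 to 6:41:
(6 x 60 + 41) - (4 x 60 + 57) = 401 - 297 = 104 minutes
= 1 hour and 44 minutes

Final answer: 1 hour and 44 minutes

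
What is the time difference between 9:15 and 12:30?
From 9:15 to 12:30:
(12 x 60 + 30) - (9 x 60 + 15) = 750 - 555 = 195 minutes
= 3 hours and 15 minutes

Final answer: 3 hours and 15 minutes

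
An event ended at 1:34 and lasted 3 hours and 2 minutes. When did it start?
Starting time: 1:34 = 94 total minutes past 12:00
Subtracting: 3 hours and 2 minutes = 182 minutes
94 - 182 = -88 (negative, add 12 hours = 720) = 632 minutes
= 10 hours and 32 minutes past 12:00 = 10:32

Final answer: 10:32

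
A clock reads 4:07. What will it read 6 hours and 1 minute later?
Starting time: 4:07
Adding 1 minute to 7 minutes: 7 + 1 = 8 minutes
Adding 6 hours: 4 + 6 = 10
Final time: 10:08

Final answer: 10:08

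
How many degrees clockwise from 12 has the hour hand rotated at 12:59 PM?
The hour hand moves 30 degrees per hour and 0.5 degrees per minute.
At 12:59: (0) x 30 + 59 x 0.5 = 0 + 29.5 = 29.5 degrees

Final answer: 29.5 degrees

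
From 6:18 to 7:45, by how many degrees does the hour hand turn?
The hour hand moves 0.5 degrees per minute.
Time elapsed: 7:45 - 6:18 = 87 minutes
Angular displacement: 87 x 0.5 = 43.5 degrees

Final answer: 43.5 degrees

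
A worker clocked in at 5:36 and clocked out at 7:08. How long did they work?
From 5:36 to 7:08:
(7 x 60 + 8) - (5 x 60 + 36) = 428 - 336 = 92 minutes
= 1 hour and 32 minutes

Final answer: 1 hour and 32 minutes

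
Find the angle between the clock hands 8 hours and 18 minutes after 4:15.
First find the time 8 hours and 18 minutes after 4:15.
Total minutes: 4 x 60 + 15 + 8 x 60 + 18 = 753.
753 mod 720 = 33 minutes = 12:33.
Now compute the angle at 12:33:
Hour hand: 0 x 30 + 33 x 0.5 = 16.5 degrees
Minute hand: 33 x 6 = 198 degrees
Difference: |16.5 - 198| = 181.5 degrees
Smaller angle: 360 - 181.5 = 178.5 degrees

Final answer: 178.5 degrees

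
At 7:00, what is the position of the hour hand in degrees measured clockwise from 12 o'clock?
The hour hand moves 30 degrees per hour and 0.5 degrees per minute.
At 7:00: (7) x 30 + 0 x 0.5 = 210 + 0 = 210 degrees

Final answer: 210 degrees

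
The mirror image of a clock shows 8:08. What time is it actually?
Reflection across the vertical (12-6) axis maps a hand at angle A degrees to (360 - A) degrees, which sends a reading of T minutes past 12:00 to (720 - T) minutes past 12:00.
Mirror reads 8:08 = 488 minutes past 12:00.
Actual time: (720 - 488) mod 720 = 232 minutes = 3:52.

Final answer: 3:52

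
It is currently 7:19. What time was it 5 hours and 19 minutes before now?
Starting time: 7:19 = 439 total minutes past 12:00
Subtracting: 5 hours and 19 minutes = 319 minutes
439 - 319 = 120 minutes
= 2 hours past 12:00 = 2:00

Final answer: 2:00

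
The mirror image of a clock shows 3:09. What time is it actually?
Reflection across the vertical (12-6) axis maps a hand at angle A degrees to (360 - A) degrees, which sends a reading of T minutes past 12:00 to (720 - T) minutes past 12:00.
Mirror reads 3:09 = 189 minutes past 12:00.
Actual time: (720 - 189) mod 720 = 531 minutes = 8:51.

Final answer: 8:51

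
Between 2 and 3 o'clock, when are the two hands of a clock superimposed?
The minute hand gains 5.5 degrees per minute on the hour hand.
At 2:00, the hour hand is at 60 degrees and the minute hand is at 0 degrees.
The gap is 60 degrees. Time to close: 60/5.5 = 60 x 2/11 = 10.91 minutes.
The hands overlap at 10.91 minutes past 2:00.

Final answer: 10.91 minutes past 2:00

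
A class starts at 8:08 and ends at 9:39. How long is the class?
From 8:08 to 9:39:
(9 x 60 + 39) - (8 x 60 + 8) = 579 - 488 = 91 minutes
= 1 hour and 31 minutes

Final answer: 1 hour and 31 minutes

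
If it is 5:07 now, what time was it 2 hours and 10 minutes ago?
Starting time: 5:07 = 307 total minutes past 12:00
Subtracting: 2 hours and 10 minutes = 130 minutes
307 - 130 = 177 minutes
= 2 hours and 57 minutes past 12:00 = 2:57

Final answer: 2:57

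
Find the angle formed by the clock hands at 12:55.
Hour hand position: 0 x 30 + 55 x 0.5 = 27.5 degrees
Minute hand position: 55 x 6 = 330 degrees
Difference: |27.5 - 330| = 302.5 degrees
Since 302.5 > 180, the smaller angle is 360 - 302.5 = 57.5 degrees

Final answer: 57.5 degrees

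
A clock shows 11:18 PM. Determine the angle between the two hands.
Hour hand position: 11 x 30 + 18 x 0.5 = 339 degrees
Minute hand position: 18 x 6 = 108 degrees
Difference: |339 - 108| = 231 degrees
Since 231 > 180, the smaller angle is 360 - 231 = 129 degrees

Final answer: 129 degrees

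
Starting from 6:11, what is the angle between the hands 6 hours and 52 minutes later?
First find the time 6 hours and 52 minutes after 6:11.
Total minutes: 6 x 60 + 11 + 6 x 60 + 52 = 783.
783 mod 720 = 63 minutes = 1:03.
Now compute the angle at 1:03:
Hour hand: 1 x 30 + 3 x 0.5 = 31.5 degrees
Minute hand: 3 x 6 = 18 degrees
Difference: |31.5 - 18| = 13.5 degrees
The angle is 13.5 degrees

Final answer: 13.5 degrees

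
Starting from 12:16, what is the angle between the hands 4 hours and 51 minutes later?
First find the time 4 hours and 51 minutes after 12:16.
Total minutes: 12 x 60 + 16 + 4 x 60 + 51 = 1027.
1027 mod 720 = 307 minutes = 5:07.
Now compute the angle at 5:07:
Hour hand: 5 x 30 + 7 x 0.5 = 153.5 degrees
Minute hand: 7 x 6 = 42 degrees
Difference: |153.5 - 42| = 111.5 degrees
The angle is 111.5 degrees

Final answer: 111.5 degrees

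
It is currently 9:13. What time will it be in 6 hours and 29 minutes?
Starting time: 9:13
Adding 29 minutes to 13 minutes: 13 + 29 = 42 minutes
Adding 6 hours: 9 + 6 = 15 - 12 = 3
Final time: 3:42

Final answer: 3:42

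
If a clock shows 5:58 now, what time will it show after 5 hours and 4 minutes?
Starting time: 5:58
Adding 4 minutes to 58 minutes: 58 + 4 = 62 minutes = 1 hour and 2 minutes
Adding 5 hours: 5 + 5 + 1 (carry) = 11
Final time: 11:02

Final answer: 11:02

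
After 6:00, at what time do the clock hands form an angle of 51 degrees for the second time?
At t minutes past 6:00, the hour hand is at 30 x 6 + 0.5t degrees and the minute hand is at 6t degrees.
The smaller angle between them is 51 degrees when |30H - 5.5t| = 51 or |30H - 5.5t| = 309.
With H = 6, solve 30 x 6 - 5.5t = +/- target for each target:
  t = (30 x 6 - 51) / 5.5 = 23.45
  t = (30 x 6 + 51) / 5.5 = 42
  t = (30 x 6 - 309) / 5.5 = -23.45 (outside (0, 60))
  t = (30 x 6 + 309) / 5.5 = 88.91 (outside (0, 60))
Valid solutions in (0, 60): {23.45, 42} minutes.
The second occurrence is t = 42 minutes.
The hands form a 51-degree angle at 42 minutes past 6:00.

Final answer: 42 minutes past 6:00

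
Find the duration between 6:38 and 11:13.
From 6:38 to 11:13:
(11 x 60 + 13) - (6 x 60 + 38) = 673 - 398 = 275 minutes
= 4 hours and 35 minutes

Final answer: 4 hours and 35 minutes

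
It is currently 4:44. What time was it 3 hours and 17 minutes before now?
Starting time: 4:44 = 284 total minutes past 12:00
Subtracting: 3 hours and 17 minutes = 197 minutes
284 - 197 = 87 minutes
= 1 hour and 27 minutes past 12:00 = 1:27

Final answer: 1:27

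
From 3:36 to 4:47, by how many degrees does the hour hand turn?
The hour hand moves 0.5 degrees per minute.
Time elapsed: 4:47 - 3:36 = 71 minutes
Angular displacement: 71 x 0.5 = 35.5 degrees

Final answer: 35.5 degrees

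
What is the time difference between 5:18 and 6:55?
From 5:18 to 6:55:
(6 x 60 + 55) - (5 x 60 + 18) = 415 - 318 = 97 minutes
= 1 hour and 37 minutes

Final answer: 1 hour and 37 minutes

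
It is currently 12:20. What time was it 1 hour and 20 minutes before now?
Starting time: 12:20 = 20 total minutes past 12:00
Subtracting: 1 hour and 20 minutes = 80 minutes
20 - 80 = -60 (negative, add 12 hours = 720) = 660 minutes
= 11 hours past 12:00 = 11:00

Final answer: 11:00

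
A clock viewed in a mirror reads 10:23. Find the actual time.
Reflection across the vertical (12-6) axis maps a hand at angle A degrees to (360 - A) degrees, which sends a reading of T minutes past 12:00 to (720 - T) minutes past 12:00.
Mirror reads 10:23 = 623 minutes past 12:00.
Actual time: (720 - 623) mod 720 = 97 minutes = 1:37.

Final answer: 1:37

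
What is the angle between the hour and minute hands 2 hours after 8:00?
First find the time 2 hours after 8:00.
Total minutes: 8 x 60 + 0 + 2 x 60 + 0 = 600.
600 mod 720 = 600 minutes = 10:00.
Now compute the angle at 10:00:
Hour hand: 10 x 30 + 0 x 0.5 = 300 degrees
Minute hand: 0 x 6 = 0 degrees
Difference: |300 - 0| = 300 degrees
Smaller angle: 360 - 300 = 60 degrees

Final answer: 60 degrees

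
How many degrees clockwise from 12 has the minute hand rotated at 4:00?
The minute hand moves 6 degrees per minute.
At 4:00: 0 x 6 = 0 degrees

Final answer: 0 degrees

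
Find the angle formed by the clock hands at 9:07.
Hour hand position: 9 x 30 + 7 x 0.5 = 273.5 degrees
Minute hand position: 7 x 6 = 42 degrees
Difference: |273.5 - 42| = 231.5 degrees
Since 231.5 > 180, the smaller angle is 360 - 231.5 = 128.5 degrees

Final answer: 128.5 degrees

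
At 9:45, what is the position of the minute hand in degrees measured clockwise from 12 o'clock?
The minute hand moves 6 degrees per minute.
At 9:45: 45 x 6 = 270 degrees

Final answer: 270 degrees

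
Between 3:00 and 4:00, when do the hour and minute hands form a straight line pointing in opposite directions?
For hands to be 180 degrees apart: |30H - 5.5t| = 180
With H = 3: t = (30 x 3 + 180)/5.5 = 49.09 or t = (30 x 3 - 180)/5.5 = -16.36
First valid solution (0 < t < 60): t = 49.09 minutes
The hands are opposite at 49.09 minutes past 3:00.

Final answer: 49.09 minutes past 3:00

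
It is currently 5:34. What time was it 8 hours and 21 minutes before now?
Starting time: 5:34 = 334 total minutes past 12:00
Subtracting: 8 hours and 21 minutes = 501 minutes
334 - 501 = -167 (negative, add 12 hours = 720) = 553 minutes
= 9 hours and 13 minutes past 12:00 = 9:13

Final answer: 9:13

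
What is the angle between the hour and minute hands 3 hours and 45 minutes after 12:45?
First find the time 3 hours and 45 minutes after 12:45.
Total minutes: 12 x 60 + 45 + 3 x 60 + 45 = 990.
990 mod 720 = 270 minutes = 4:30.
Now compute the angle at 4:30:
Hour hand: 4 x 30 + 30 x 0.5 = 135 degrees
Minute hand: 30 x 6 = 180 degrees
Difference: |135 - 180| = 45 degrees
The angle is 45 degrees

Final answer: 45 degrees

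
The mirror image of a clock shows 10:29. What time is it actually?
Reflection across the vertical (12-6) axis maps a hand at angle A degrees to (360 - A) degrees, which sends a reading of T minutes past 12:00 to (720 - T) minutes past 12:00.
Mirror reads 10:29 = 629 minutes past 12:00.
Actual time: (720 - 629) mod 720 = 91 minutes = 1:31.

Final answer: 1:31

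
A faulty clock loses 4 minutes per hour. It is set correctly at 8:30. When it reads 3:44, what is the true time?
For every 60 true minutes, the faulty clock advances 56 minutes, so 1 faulty-clock minute corresponds to 60/56 true minutes.
From 8:30 to 3:44 on the faulty dial is 434 minutes.
True elapsed: 434 x 60/56 = 465 minutes = 7 hours and 45 minutes.
True time: 8:30 + 7 hours and 45 minutes = 4:15.

Final answer: 4:15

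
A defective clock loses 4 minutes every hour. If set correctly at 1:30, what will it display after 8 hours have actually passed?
For every 60 true minutes, the faulty clock advances 60 - 4 = 56 minutes.
True elapsed: 8 hours = 480 minutes.
Faulty clock advances: 480 x 56/60 = 448 minutes (drift: 32 minutes behind).
Shown time: 1:30 + 448 minutes = 8:58.

Final answer: 8:58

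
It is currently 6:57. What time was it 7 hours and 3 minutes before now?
Starting time: 6:57 = 417 total minutes past 12:00
Subtracting: 7 hours and 3 minutes = 423 minutes
417 - 423 = -6 (negative, add 12 hours = 720) = 714 minutes
= 11 hours and 54 minutes past 12:00 = 11:54

Final answer: 11:54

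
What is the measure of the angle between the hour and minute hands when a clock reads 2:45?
Hour hand position: 2 x 30 + 45 x 0.5 = 82.5 degrees
Minute hand position: 45 x 6 = 270 degrees
Difference: |82.5 - 270| = 187.5 degrees
Since 187.5 > 180, the smaller angle is 360 - 187.5 = 172.5 degrees

Final answer: 172.5 degrees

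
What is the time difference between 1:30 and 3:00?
From 1:30 to 3:00:
(3 x 60 + 0) - (1 x 60 + 30) = 180 - 90 = 90 minutes
= 1 hour and 30 minutes

Final answer: 1 hour and 30 minutes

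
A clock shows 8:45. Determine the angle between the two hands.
Hour hand position: 8 x 30 + 45 x 0.5 = 262.5 degrees
Minute hand position: 45 x 6 = 270 degrees
Difference: |262.5 - 270| = 7.5 degrees
The angle between the hands is 7.5 degrees

Final answer: 7.5 degrees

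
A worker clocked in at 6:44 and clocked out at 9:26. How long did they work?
From 6:44 to 9:26:
(9 x 60 + 26) - (6 x 60 + 44) = 566 - 404 = 162 minutes
= 2 hours and 42 minutes

Final answer: 2 hours and 42 minutes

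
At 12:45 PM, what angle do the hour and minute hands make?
Hour hand position: 0 x 30 + 45 x 0.5 = 22.5 degrees
Minute hand position: 45 x 6 = 270 degrees
Difference: |22.5 - 270| = 247.5 degrees
Since 247.5 > 180, the smaller angle is 360 - 247.5 = 112.5 degrees

Final answer: 112.5 degrees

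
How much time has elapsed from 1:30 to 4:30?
From 1:30 to 4:30:
(4 x 60 + 30) - (1 x 60 + 30) = 270 - 90 = 180 minutes
= 3 hours

Final answer: 3 hours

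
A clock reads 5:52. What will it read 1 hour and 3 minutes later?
Starting time: 5:52
Adding 3 minutes to 52 minutes: 52 + 3 = 55 minutes
Adding 1 hour: 5 + 1 = 6
Final time: 6:55

Final answer: 6:55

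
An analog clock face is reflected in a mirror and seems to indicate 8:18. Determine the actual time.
Reflection across the vertical (12-6) axis maps a hand at angle A degrees to (360 - A) degrees, which sends a reading of T minutes past 12:00 to (720 - T) minutes past 12:00.
Mirror reads 8:18 = 498 minutes past 12:00.
Actual time: (720 - 498) mod 720 = 222 minutes = 3:42.

Final answer: 3:42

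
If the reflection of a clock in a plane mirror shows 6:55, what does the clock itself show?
Reflection across the vertical (12-6) axis maps a hand at angle A degrees to (360 - A) degrees, which sends a reading of T minutes past 12:00 to (720 - T) minutes past 12:00.
Mirror reads 6:55 = 415 minutes past 12:00.
Actual time: (720 - 415) mod 720 = 305 minutes = 5:05.

Final answer: 5:05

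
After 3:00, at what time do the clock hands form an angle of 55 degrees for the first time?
At t minutes past 3:00, the hour hand is at 30 x 3 + 0.5t degrees and the minute hand is at 6t degrees.
The smaller angle between them is 55 degrees when |30H - 5.5t| = 55 or |30H - 5.5t| = 305.
With H = 3, solve 30 x 3 - 5.5t = +/- target for each target:
  t = (30 x 3 - 55) / 5.5 = 6.36
  t = (30 x 3 + 55) / 5.5 = 26.36
  t = (30 x 3 - 305) / 5.5 = -39.09 (outside (0, 60))
  t = (30 x 3 + 305) / 5.5 = 71.82 (outside (0, 60))
Valid solutions in (0, 60): {6.36, 26.36} minutes.
The first occurrence is t = 6.36 minutes.
The hands form a 55-degree angle at 6.36 minutes past 3:00.

Final answer: 6.36 minutes past 3:00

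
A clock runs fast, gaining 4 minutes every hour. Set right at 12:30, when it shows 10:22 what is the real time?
For every 60 true minutes, the faulty clock advances 64 minutes, so 1 faulty-clock minute corresponds to 60/64 true minutes.
From 12:30 to 10:22 on the faulty dial is 592 minutes.
True elapsed: 592 x 60/64 = 555 minutes = 9 hours and 15 minutes.
True time: 12:30 + 9 hours and 15 minutes = 9:45.

Final answer: 9:45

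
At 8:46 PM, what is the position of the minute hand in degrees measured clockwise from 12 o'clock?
The minute hand moves 6 degrees per minute.
At 8:46: 46 x 6 = 276 degrees

Final answer: 276 degrees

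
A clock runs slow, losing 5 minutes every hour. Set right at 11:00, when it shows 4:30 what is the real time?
For every 60 true minutes, the faulty clock advances 55 minutes, so 1 faulty-clock minute corresponds to 60/55 true minutes.
From 11:00 to 4:30 on the faulty dial is 330 minutes.
True elapsed: 330 x 60/55 = 360 minutes = 6 hours.
True time: 11:00 + 6 hours = 5:00.

Final answer: 5:00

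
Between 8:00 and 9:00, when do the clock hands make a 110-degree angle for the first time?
At t minutes past 8:00, the hour hand is at 30 x 8 + 0.5t degrees and the minute hand is at 6t degrees.
The smaller angle between them is 110 degrees when |30H - 5.5t| = 110 or |30H - 5.5t| = 250.
With H = 8, solve 30 x 8 - 5.5t = +/- target for each target:
  t = (30 x 8 - 110) / 5.5 = 23.64
  t = (30 x 8 + 110) / 5.5 = 63.64 (outside (0, 60))
  t = (30 x 8 - 250) / 5.5 = -1.82 (outside (0, 60))
  t = (30 x 8 + 250) / 5.5 = 89.09 (outside (0, 60))
Valid solutions in (0, 60): {23.64} minutes.
The first occurrence is t = 23.64 minutes.
The hands form a 110-degree angle at 23.64 minutes past 8:00.

Final answer: 23.64 minutes past 8:00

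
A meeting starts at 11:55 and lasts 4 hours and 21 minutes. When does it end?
Starting time: 11:55
Adding 21 minutes to 55 minutes: 55 + 21 = 76 minutes = 1 hour and 16 minutes
Adding 4 hours: 11 + 4 + 1 (carry) = 16 - 12 = 4
Final time: 4:16

Final answer: 4:16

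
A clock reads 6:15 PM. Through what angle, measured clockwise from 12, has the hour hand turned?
The hour hand moves 30 degrees per hour and 0.5 degrees per minute.
At 6:15: (6) x 30 + 15 x 0.5 = 180 + 7.5 = 187.5 degrees

Final answer: 187.5 degrees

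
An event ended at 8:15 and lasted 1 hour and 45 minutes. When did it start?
Starting time: 8:15 = 495 total minutes past 12:00
Subtracting: 1 hour and 45 minutes = 105 minutes
495 - 105 = 390 minutes
= 6 hours and 30 minutes past 12:00 = 6:30

Final answer: 6:30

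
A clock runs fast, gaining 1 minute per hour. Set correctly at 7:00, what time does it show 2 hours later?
For every 60 true minutes, the faulty clock advances 60 + 1 = 61 minutes.
True elapsed: 2 hours = 120 minutes.
Faulty clock advances: 120 x 61/60 = 122 minutes (drift: 2 minutes ahead).
Shown time: 7:00 + 122 minutes = 9:02.

Final answer: 9:02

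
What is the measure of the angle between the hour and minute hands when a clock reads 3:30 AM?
Hour hand position: 3 x 30 + 30 x 0.5 = 105 degrees
Minute hand position: 30 x 6 = 180 degrees
Difference: |105 - 180| = 75 degrees
The angle between the hands is 75 degrees

Final answer: 75 degrees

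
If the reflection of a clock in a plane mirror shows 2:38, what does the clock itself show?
Reflection across the vertical (12-6) axis maps a hand at angle A degrees to (360 - A) degrees, which sends a reading of T minutes past 12:00 to (720 - T) minutes past 12:00.
Mirror reads 2:38 = 158 minutes past 12:00.
Actual time: (720 - 158) mod 720 = 562 minutes = 9:22.

Final answer: 9:22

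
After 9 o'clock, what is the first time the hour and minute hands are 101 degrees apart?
At t minutes past 9:00, the hour hand is at 30 x 9 + 0.5t degrees and the minute hand is at 6t degrees.
The smaller angle between them is 101 degrees when |30H - 5.5t| = 101 or |30H - 5.5t| = 259.
With H = 9, solve 30 x 9 - 5.5t = +/- target for each target:
  t = (30 x 9 - 101) / 5.5 = 30.73
  t = (30 x 9 + 101) / 5.5 = 67.45 (outside (0, 60))
  t = (30 x 9 - 259) / 5.5 = 2
  t = (30 x 9 + 259) / 5.5 = 96.18 (outside (0, 60))
Valid solutions in (0, 60): {2, 30.73} minutes.
The first occurrence is t = 2 minutes.
The hands form a 101-degree angle at 2 minutes past 9:00.

Final answer: 2 minutes past 9:00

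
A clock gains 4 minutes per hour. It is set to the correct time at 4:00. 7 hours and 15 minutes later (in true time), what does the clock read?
For every 60 true minutes, the faulty clock advances 60 + 4 = 64 minutes.
True elapsed: 7 hours and 15 minutes = 435 minutes.
Faulty clock advances: 435 x 64/60 = 464 minutes (drift: 29 minutes ahead).
Shown time: 4:00 + 464 minutes = 11:44.

Final answer: 11:44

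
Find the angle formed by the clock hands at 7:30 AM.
Hour hand position: 7 x 30 + 30 x 0.5 = 225 degrees
Minute hand position: 30 x 6 = 180 degrees
Difference: |225 - 180| = 45 degrees
The angle between the hands is 45 degrees

Final answer: 45 degrees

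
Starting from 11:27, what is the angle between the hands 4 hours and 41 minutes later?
First find the time 4 hours and 41 minutes after 11:27.
Total minutes: 11 x 60 + 27 + 4 x 60 + 41 = 968.
968 mod 720 = 248 minutes = 4:08.
Now compute the angle at 4:08:
Hour hand: 4 x 30 + 8 x 0.5 = 124 degrees
Minute hand: 8 x 6 = 48 degrees
Difference: |124 - 48| = 76 degrees
The angle is 76 degrees

Final answer: 76 degrees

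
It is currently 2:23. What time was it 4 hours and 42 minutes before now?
Starting time: 2:23 = 143 total minutes past 12:00
Subtracting: 4 hours and 42 minutes = 282 minutes
143 - 282 = -139 (negative, add 12 hours = 720) = 581 minutes
= 9 hours and 41 minutes past 12:00 = 9:41

Final answer: 9:41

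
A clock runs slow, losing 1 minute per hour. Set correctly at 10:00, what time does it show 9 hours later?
For every 60 true minutes, the faulty clock advances 60 - 1 = 59 minutes.
True elapsed: 9 hours = 540 minutes.
Faulty clock advances: 540 x 59/60 = 531 minutes (drift: 9 minutes behind).
Shown time: 10:00 + 531 minutes = 6:51.

Final answer: 6:51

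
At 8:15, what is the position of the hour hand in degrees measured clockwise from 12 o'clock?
The hour hand moves 30 degrees per hour and 0.5 degrees per minute.
At 8:15: (8) x 30 + 15 x 0.5 = 240 + 7.5 = 247.5 degrees

Final answer: 247.5 degrees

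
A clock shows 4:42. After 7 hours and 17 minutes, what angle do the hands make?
First find the time 7 hours and 17 minutes after 4:42.
Total minutes: 4 x 60 + 42 + 7 x 60 + 17 = 719.
719 mod 720 = 719 minutes = 11:59.
Now compute the angle at 11:59:
Hour hand: 11 x 30 + 59 x 0.5 = 359.5 degrees
Minute hand: 59 x 6 = 354 degrees
Difference: |359.5 - 354| = 5.5 degrees
The angle is 5.5 degrees

Final answer: 5.5 degrees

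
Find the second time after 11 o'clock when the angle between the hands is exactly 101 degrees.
At t minutes past 11:00, the hour hand is at 30 x 11 + 0.5t degrees and the minute hand is at 6t degrees.
The smaller angle between them is 101 degrees when |30H - 5.5t| = 101 or |30H - 5.5t| = 259.
With H = 11, solve 30 x 11 - 5.5t = +/- target for each target:
  t = (30 x 11 - 101) / 5.5 = 41.64
  t = (30 x 11 + 101) / 5.5 = 78.36 (outside (0, 60))
  t = (30 x 11 - 259) / 5.5 = 12.91
  t = (30 x 11 + 259) / 5.5 = 107.09 (outside (0, 60))
Valid solutions in (0, 60): {12.91, 41.64} minutes.
The second occurrence is t = 41.64 minutes.
The hands form a 101-degree angle at 41.64 minutes past 11:00.

Final answer: 41.64 minutes past 11:00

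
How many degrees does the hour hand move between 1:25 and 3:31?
The hour hand moves 0.5 degrees per minute.
Time elapsed: 3:31 - 1:25 = 126 minutes
Angular displacement: 126 x 0.5 = 63 degrees

Final answer: 63 degrees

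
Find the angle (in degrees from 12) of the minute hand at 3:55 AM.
The minute hand moves 6 degrees per minute.
At 3:55: 55 x 6 = 330 degrees

Final answer: 330 degrees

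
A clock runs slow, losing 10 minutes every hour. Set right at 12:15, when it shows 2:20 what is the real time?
For every 60 true minutes, the faulty clock advances 50 minutes, so 1 faulty-clock minute corresponds to 60/50 true minutes.
From 12:15 to 2:20 on the faulty dial is 125 minutes.
True elapsed: 125 x 60/50 = 150 minutes = 2 hours and 30 minutes.
True time: 12:15 + 2 hours and 30 minutes = 2:45.

Final answer: 2:45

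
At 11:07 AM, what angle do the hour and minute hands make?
Hour hand position: 11 x 30 + 7 x 0.5 = 333.5 degrees
Minute hand position: 7 x 6 = 42 degrees
Difference: |333.5 - 42| = 291.5 degrees
Since 291.5 > 180, the smaller angle is 360 - 291.5 = 68.5 degrees

Final answer: 68.5 degrees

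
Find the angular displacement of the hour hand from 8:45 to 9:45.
The hour hand moves 0.5 degrees per minute.
Time elapsed: 9:45 - 8:45 = 60 minutes
Angular displacement: 60 x 0.5 = 30 degrees

Final answer: 30 degrees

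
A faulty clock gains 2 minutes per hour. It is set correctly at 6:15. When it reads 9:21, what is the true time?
For every 60 true minutes, the faulty clock advances 62 minutes, so 1 faulty-clock minute corresponds to 60/62 true minutes.
From 6:15 to 9:21 on the faulty dial is 186 minutes.
True elapsed: 186 x 60/62 = 180 minutes = 3 hours.
True time: 6:15 + 3 hours = 9:15.

Final answer: 9:15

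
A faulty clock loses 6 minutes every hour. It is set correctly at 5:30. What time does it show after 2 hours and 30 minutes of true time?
For every 60 true minutes, the faulty clock advances 60 - 6 = 54 minutes.
True elapsed: 2 hours and 30 minutes = 150 minutes.
Faulty clock advances: 150 x 54/60 = 135 minutes (drift: 15 minutes behind).
Shown time: 5:30 + 135 minutes = 7:45.

Final answer: 7:45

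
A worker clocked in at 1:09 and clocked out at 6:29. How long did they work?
From 1:09 to 6:29:
(6 x 60 + 29) - (1 x 60 + 9) = 389 - 69 = 320 minutes
= 5 hours and 20 minutes

Final answer: 5 hours and 20 minutes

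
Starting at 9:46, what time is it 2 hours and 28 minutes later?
Starting time: 9:46
Adding 28 minutes to 46 minutes: 46 + 28 = 74 minutes = 1 hour and 14 minutes
Adding 2 hours: 9 + 2 + 1 (carry) = 12
Final time: 12:14

Final answer: 12:14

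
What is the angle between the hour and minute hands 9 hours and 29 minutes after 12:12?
First find the time 9 hours and 29 minutes after 12:12.
Total minutes: 12 x 60 + 12 + 9 x 60 + 29 = 1301.
1301 mod 720 = 581 minutes = 9:41.
Now compute the angle at 9:41:
Hour hand: 9 x 30 + 41 x 0.5 = 290.5 degrees
Minute hand: 41 x 6 = 246 degrees
Difference: |290.5 - 246| = 44.5 degrees
The angle is 44.5 degrees

Final answer: 44.5 degrees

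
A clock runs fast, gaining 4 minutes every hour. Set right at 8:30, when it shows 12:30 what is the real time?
For every 60 true minutes, the faulty clock advances 64 minutes, so 1 faulty-clock minute corresponds to 60/64 true minutes.
From 8:30 to 12:30 on the faulty dial is 240 minutes.
True elapsed: 240 x 60/64 = 225 minutes = 3 hours and 45 minutes.
True time: 8:30 + 3 hours and 45 minutes = 12:15.

Final answer: 12:15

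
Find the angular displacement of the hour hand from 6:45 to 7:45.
The hour hand moves 0.5 degrees per minute.
Time elapsed: 7:45 - 6:45 = 60 minutes
Angular displacement: 60 x 0.5 = 30 degrees

Final answer: 30 degrees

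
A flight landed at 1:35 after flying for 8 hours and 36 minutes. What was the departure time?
Starting time: 1:35 = 95 total minutes past 12:00
Subtracting: 8 hours and 36 minutes = 516 minutes
95 - 516 = -421 (negative, add 12 hours = 720) = 299 minutes
= 4 hours and 59 minutes past 12:00 = 4:59

Final answer: 4:59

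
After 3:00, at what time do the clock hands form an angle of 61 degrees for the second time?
At t minutes past 3:00, the hour hand is at 30 x 3 + 0.5t degrees and the minute hand is at 6t degrees.
The smaller angle between them is 61 degrees when |30H - 5.5t| = 61 or |30H - 5.5t| = 299.
With H = 3, solve 30 x 3 - 5.5t = +/- target for each target:
  t = (30 x 3 - 61) / 5.5 = 5.27
  t = (30 x 3 + 61) / 5.5 = 27.45
  t = (30 x 3 - 299) / 5.5 = -38 (outside (0, 60))
  t = (30 x 3 + 299) / 5.5 = 70.73 (outside (0, 60))
Valid solutions in (0, 60): {5.27, 27.45} minutes.
The second occurrence is t = 27.45 minutes.
The hands form a 61-degree angle at 27.45 minutes past 3:00.

Final answer: 27.45 minutes past 3:00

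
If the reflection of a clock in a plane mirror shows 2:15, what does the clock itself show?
Reflection across the vertical (12-6) axis maps a hand at angle A degrees to (360 - A) degrees, which sends a reading of T minutes past 12:00 to (720 - T) minutes past 12:00.
Mirror reads 2:15 = 135 minutes past 12:00.
Actual time: (720 - 135) mod 720 = 585 minutes = 9:45.

Final answer: 9:45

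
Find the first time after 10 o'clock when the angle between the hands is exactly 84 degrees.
At t minutes past 10:00, the hour hand is at 30 x 10 + 0.5t degrees and the minute hand is at 6t degrees.
The smaller angle between them is 84 degrees when |30H - 5.5t| = 84 or |30H - 5.5t| = 276.
With H = 10, solve 30 x 10 - 5.5t = +/- target for each target:
  t = (30 x 10 - 84) / 5.5 = 39.27
  t = (30 x 10 + 84) / 5.5 = 69.82 (outside (0, 60))
  t = (30 x 10 - 276) / 5.5 = 4.36
  t = (30 x 10 + 276) / 5.5 = 104.73 (outside (0, 60))
Valid solutions in (0, 60): {4.36, 39.27} minutes.
The first occurrence is t = 4.36 minutes.
The hands form a 84-degree angle at 4.36 minutes past 10:00.

Final answer: 4.36 minutes past 10:00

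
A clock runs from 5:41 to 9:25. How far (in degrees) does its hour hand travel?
The hour hand moves 0.5 degrees per minute.
Time elapsed: 9:25 - 5:41 = 224 minutes
Angular displacement: 224 x 0.5 = 112 degrees

Final answer: 112 degrees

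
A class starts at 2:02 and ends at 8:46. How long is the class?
From 2:02 to 8:46:
(8 x 60 + 46) - (2 x 60 + 2) = 526 - 122 = 404 minutes
= 6 hours and 44 minutes

Final answer: 6 hours and 44 minutes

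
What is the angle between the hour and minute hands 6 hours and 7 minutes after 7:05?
First find the time 6 hours and 7 minutes after 7:05.
Total minutes: 7 x 60 + 5 + 6 x 60 + 7 = 792.
792 mod 720 = 72 minutes = 1:12.
Now compute the angle at 1:12:
Hour hand: 1 x 30 + 12 x 0.5 = 36 degrees
Minute hand: 12 x 6 = 72 degrees
Difference: |36 - 72| = 36 degrees
The angle is 36 degrees

Final answer: 36 degrees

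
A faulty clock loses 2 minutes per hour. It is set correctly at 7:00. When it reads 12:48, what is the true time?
For every 60 true minutes, the faulty clock advances 58 minutes, so 1 faulty-clock minute corresponds to 60/58 true minutes.
From 7:00 to 12:48 on the faulty dial is 348 minutes.
True elapsed: 348 x 60/58 = 360 minutes = 6 hours.
True time: 7:00 + 6 hours = 1:00.

Final answer: 1:00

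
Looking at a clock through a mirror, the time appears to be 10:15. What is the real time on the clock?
Reflection across the vertical (12-6) axis maps a hand at angle A degrees to (360 - A) degrees, which sends a reading of T minutes past 12:00 to (720 - T) minutes past 12:00.
Mirror reads 10:15 = 615 minutes past 12:00.
Actual time: (720 - 615) mod 720 = 105 minutes = 1:45.

Final answer: 1:45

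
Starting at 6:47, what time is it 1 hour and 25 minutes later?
Starting time: 6:47
Adding 25 minutes to 47 minutes: 47 + 25 = 72 minutes = 1 hour and 12 minutes
Adding 1 hour: 6 + 1 + 1 (carry) = 8
Final time: 8:12

Final answer: 8:12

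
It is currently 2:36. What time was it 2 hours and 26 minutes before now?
Starting time: 2:36 = 156 total minutes past 12:00
Subtracting: 2 hours and 26 minutes = 146 minutes
156 - 146 = 10 minutes
= 10 minutes past 12:00 = 12:10

Final answer: 12:10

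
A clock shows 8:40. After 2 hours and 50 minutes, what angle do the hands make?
First find the time 2 hours and 50 minutes after 8:40.
Total minutes: 8 x 60 + 40 + 2 x 60 + 50 = 690.
690 mod 720 = 690 minutes = 11:30.
Now compute the angle at 11:30:
Hour hand: 11 x 30 + 30 x 0.5 = 345 degrees
Minute hand: 30 x 6 = 180 degrees
Difference: |345 - 180| = 165 degrees
The angle is 165 degrees

Final answer: 165 degrees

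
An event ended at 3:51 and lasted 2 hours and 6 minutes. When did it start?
Starting time: 3:51 = 231 total minutes past 12:00
Subtracting: 2 hours and 6 minutes = 126 minutes
231 - 126 = 105 minutes
= 1 hour and 45 minutes past 12:00 = 1:45

Final answer: 1:45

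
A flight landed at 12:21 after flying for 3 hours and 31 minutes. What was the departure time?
Starting time: 12:21 = 21 total minutes past 12:00
Subtracting: 3 hours and 31 minutes = 211 minutes
21 - 211 = -190 (negative, add 12 hours = 720) = 530 minutes
= 8 hours and 50 minutes past 12:00 = 8:50

Final answer: 8:50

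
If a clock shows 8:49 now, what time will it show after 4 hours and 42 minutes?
Starting time: 8:49
Adding 42 minutes to 49 minutes: 49 + 42 = 91 minutes = 1 hour and 31 minutes
Adding 4 hours: 8 + 4 + 1 (carry) = 13 - 12 = 1
Final time: 1:31

Final answer: 1:31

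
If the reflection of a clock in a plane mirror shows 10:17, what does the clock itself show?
Reflection across the vertical (12-6) axis maps a hand at angle A degrees to (360 - A) degrees, which sends a reading of T minutes past 12:00 to (720 - T) minutes past 12:00.
Mirror reads 10:17 = 617 minutes past 12:00.
Actual time: (720 - 617) mod 720 = 103 minutes = 1:43.

Final answer: 1:43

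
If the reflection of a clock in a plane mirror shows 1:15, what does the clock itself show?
Reflection across the vertical (12-6) axis maps a hand at angle A degrees to (360 - A) degrees, which sends a reading of T minutes past 12:00 to (720 - T) minutes past 12:00.
Mirror reads 1:15 = 75 minutes past 12:00.
Actual time: (720 - 75) mod 720 = 645 minutes = 10:45.

Final answer: 10:45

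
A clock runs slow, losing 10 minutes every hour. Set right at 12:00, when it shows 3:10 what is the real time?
For every 60 true minutes, the faulty clock advances 50 minutes, so 1 faulty-clock minute corresponds to 60/50 true minutes.
From 12:00 to 3:10 on the faulty dial is 190 minutes.
True elapsed: 190 x 60/50 = 228 minutes = 3 hours and 48 minutes.
True time: 12:00 + 3 hours and 48 minutes = 3:48.

Final answer: 3:48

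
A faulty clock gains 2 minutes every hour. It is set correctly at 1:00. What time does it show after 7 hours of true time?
For every 60 true minutes, the faulty clock advances 60 + 2 = 62 minutes.
True elapsed: 7 hours = 420 minutes.
Faulty clock advances: 420 x 62/60 = 434 minutes (drift: 14 minutes ahead).
Shown time: 1:00 + 434 minutes = 8:14.

Final answer: 8:14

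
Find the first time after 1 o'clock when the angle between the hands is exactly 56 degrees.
At t minutes past 1:00, the hour hand is at 30 x 1 + 0.5t degrees and the minute hand is at 6t degrees.
The smaller angle between them is 56 degrees when |30H - 5.5t| = 56 or |30H - 5.5t| = 304.
With H = 1, solve 30 x 1 - 5.5t = +/- target for each target:
  t = (30 x 1 - 56) / 5.5 = -4.73 (outside (0, 60))
  t = (30 x 1 + 56) / 5.5 = 15.64
  t = (30 x 1 - 304) / 5.5 = -49.82 (outside (0, 60))
  t = (30 x 1 + 304) / 5.5 = 60.73 (outside (0, 60))
Valid solutions in (0, 60): {15.64} minutes.
The first occurrence is t = 15.64 minutes.
The hands form a 56-degree angle at 15.64 minutes past 1:00.

Final answer: 15.64 minutes past 1:00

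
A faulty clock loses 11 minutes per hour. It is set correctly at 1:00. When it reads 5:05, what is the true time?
For every 60 true minutes, the faulty clock advances 49 minutes, so 1 faulty-clock minute corresponds to 60/49 true minutes.
From 1:00 to 5:05 on the faulty dial is 245 minutes.
True elapsed: 245 x 60/49 = 300 minutes = 5 hours.
True time: 1:00 + 5 hours = 6:00.

Final answer: 6:00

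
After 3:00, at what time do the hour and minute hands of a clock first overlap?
The minute hand gains 5.5 degrees per minute on the hour hand.
At 3:00, the hour hand is at 90 degrees and the minute hand is at 0 degrees.
The gap is 90 degrees. Time to close: 90/5.5 = 60 x 3/11 = 16.36 minutes.
The hands overlap at 16.36 minutes past 3:00.

Final answer: 16.36 minutes past 3:00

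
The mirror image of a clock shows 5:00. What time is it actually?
Reflection across the vertical (12-6) axis maps a hand at angle A degrees to (360 - A) degrees, which sends a reading of T minutes past 12:00 to (720 - T) minutes past 12:00.
Mirror reads 5:00 = 300 minutes past 12:00.
Actual time: (720 - 300) mod 720 = 420 minutes = 7:00.

Final answer: 7:00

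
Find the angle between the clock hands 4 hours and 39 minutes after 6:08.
First find the time 4 hours and 39 minutes after 6:08.
Total minutes: 6 x 60 + 8 + 4 x 60 + 39 = 647.
647 mod 720 = 647 minutes = 10:47.
Now compute the angle at 10:47:
Hour hand: 10 x 30 + 47 x 0.5 = 323.5 degrees
Minute hand: 47 x 6 = 282 degrees
Difference: |323.5 - 282| = 41.5 degrees
The angle is 41.5 degrees

Final answer: 41.5 degrees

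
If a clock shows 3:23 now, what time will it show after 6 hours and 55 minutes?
Starting time: 3:23
Adding 55 minutes to 23 minutes: 23 + 55 = 78 minutes = 1 hour and 18 minutes
Adding 6 hours: 3 + 6 + 1 (carry) = 10
Final time: 10:18

Final answer: 10:18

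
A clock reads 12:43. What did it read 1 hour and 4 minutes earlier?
Starting time: 12:43 = 43 total minutes past 12:00
Subtracting: 1 hour and 4 minutes = 64 minutes
43 - 64 = -21 (negative, add 12 hours = 720) = 699 minutes
= 11 hours and 39 minutes past 12:00 = 11:39

Final answer: 11:39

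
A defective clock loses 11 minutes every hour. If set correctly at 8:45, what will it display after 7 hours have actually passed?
For every 60 true minutes, the faulty clock advances 60 - 11 = 49 minutes.
True elapsed: 7 hours = 420 minutes.
Faulty clock advances: 420 x 49/60 = 343 minutes (drift: 77 minutes behind).
Shown time: 8:45 + 343 minutes = 2:28.

Final answer: 2:28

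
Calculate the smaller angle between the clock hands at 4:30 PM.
Hour hand position: 4 x 30 + 30 x 0.5 = 135 degrees
Minute hand position: 30 x 6 = 180 degrees
Difference: |135 - 180| = 45 degrees
The angle between the hands is 45 degrees

Final answer: 45 degrees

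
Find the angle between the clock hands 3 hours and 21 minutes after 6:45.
First find the time 3 hours and 21 minutes after 6:45.
Total minutes: 6 x 60 + 45 + 3 x 60 + 21 = 606.
606 mod 720 = 606 minutes = 10:06.
Now compute the angle at 10:06:
Hour hand: 10 x 30 + 6 x 0.5 = 303 degrees
Minute hand: 6 x 6 = 36 degrees
Difference: |303 - 36| = 267 degrees
Smaller angle: 360 - 267 = 93 degrees

Final answer: 93 degrees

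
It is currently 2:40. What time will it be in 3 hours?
Starting time: 2:40
Adding 0 minutes to 40 minutes: 40 + 0 = 40 minutes
Adding 3 hours: 2 + 3 = 5
Final time: 5:40

Final answer: 5:40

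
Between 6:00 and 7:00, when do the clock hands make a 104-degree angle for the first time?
At t minutes past 6:00, the hour hand is at 30 x 6 + 0.5t degrees and the minute hand is at 6t degrees.
The smaller angle between them is 104 degrees when |30H - 5.5t| = 104 or |30H - 5.5t| = 256.
With H = 6, solve 30 x 6 - 5.5t = +/- target for each target:
  t = (30 x 6 - 104) / 5.5 = 13.82
  t = (30 x 6 + 104) / 5.5 = 51.64
  t = (30 x 6 - 256) / 5.5 = -13.82 (outside (0, 60))
  t = (30 x 6 + 256) / 5.5 = 79.27 (outside (0, 60))
Valid solutions in (0, 60): {13.82, 51.64} minutes.
The first occurrence is t = 13.82 minutes.
The hands form a 104-degree angle at 13.82 minutes past 6:00.

Final answer: 13.82 minutes past 6:00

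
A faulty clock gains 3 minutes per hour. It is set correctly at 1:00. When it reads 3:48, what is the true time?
For every 60 true minutes, the faulty clock advances 63 minutes, so 1 faulty-clock minute corresponds to 60/63 true minutes.
From 1:00 to 3:48 on the faulty dial is 168 minutes.
True elapsed: 168 x 60/63 = 160 minutes = 2 hours and 40 minutes.
True time: 1:00 + 2 hours and 40 minutes = 3:40.

Final answer: 3:40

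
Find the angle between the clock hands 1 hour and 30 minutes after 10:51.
First find the time 1 hour and 30 minutes after 10:51.
Total minutes: 10 x 60 + 51 + 1 x 60 + 30 = 741.
741 mod 720 = 21 minutes = 12:21.
Now compute the angle at 12:21:
Hour hand: 0 x 30 + 21 x 0.5 = 10.5 degrees
Minute hand: 21 x 6 = 126 degrees
Difference: |10.5 - 126| = 115.5 degrees
The angle is 115.5 degrees

Final answer: 115.5 degrees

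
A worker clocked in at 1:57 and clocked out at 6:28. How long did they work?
From 1:57 to 6:28:
(6 x 60 + 28) - (1 x 60 + 57) = 388 - 117 = 271 minutes
= 4 hours and 31 minutes

Final answer: 4 hours and 31 minutes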